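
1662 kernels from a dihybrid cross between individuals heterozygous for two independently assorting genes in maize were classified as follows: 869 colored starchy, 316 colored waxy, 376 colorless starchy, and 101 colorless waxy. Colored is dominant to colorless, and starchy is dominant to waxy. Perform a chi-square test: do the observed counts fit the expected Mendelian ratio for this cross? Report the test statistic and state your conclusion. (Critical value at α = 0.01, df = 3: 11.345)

18.081; not consistent

A dihybrid F₂ with independent assortment and complete dominance at both loci gives a 9:3:3:1 phenotypic ratio.
Expected counts for N = 1662 under a 9:3:3:1 ratio (total parts = 16):
  colored starchy: 1662 × 9/16 = 934.875
  colored waxy: 1662 × 3/16 = 311.625
  colorless starchy: 1662 × 3/16 = 311.625
  colorless waxy: 1662 × 1/16 = 103.875
χ² = Σ (O − E)² / E
  colored starchy: (869 − 934.875)² / 934.875 = 4.6418
  colored waxy: (316 − 311.625)² / 311.625 = 0.0614
  colorless starchy: (376 − 311.625)² / 311.625 = 13.2985
  colorless waxy: (101 − 103.875)² / 103.875 = 0.0796
χ² = 4.6418 + 0.0614 + 13.2985 + 0.0796 = 18.0813 ≈ 18.081
Degrees of freedom = 4 − 1 = 3; critical value at α = 0.01 is 11.345.
Since 18.081 > 11.345, we reject the null hypothesis — the data do not fit the 9:3:3:1 ratio.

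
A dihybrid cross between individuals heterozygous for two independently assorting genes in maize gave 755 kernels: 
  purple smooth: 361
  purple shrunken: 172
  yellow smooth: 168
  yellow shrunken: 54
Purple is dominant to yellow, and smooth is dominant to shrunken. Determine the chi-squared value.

22.016

A dihybrid F₂ with independent assortment and complete dominance at both loci gives a 9:3:3:1 phenotypic ratio.
The 9:3:3:1 ratio has 16 parts, so with N = 755 the expected counts are:
  purple smooth: 755 × 9/16 = 424.6875
  purple shrunken: 755 × 3/16 = 141.5625
  yellow smooth: 755 × 3/16 = 141.5625
  yellow shrunken: 755 × 1/16 = 47.1875
χ² = Σ (O − E)² / E
  purple smooth: (361 − 424.6875)² / 424.6875 = 9.5508
  purple shrunken: (172 − 141.5625)² / 141.5625 = 6.5444
  yellow smooth: (168 − 141.5625)² / 141.5625 = 4.9373
  yellow shrunken: (54 − 47.1875)² / 47.1875 = 0.9835
χ² = 9.5508 + 6.5444 + 4.9373 + 0.9835 = 22.016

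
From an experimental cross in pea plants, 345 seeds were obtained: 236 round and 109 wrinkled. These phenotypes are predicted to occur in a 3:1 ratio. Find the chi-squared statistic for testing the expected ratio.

The 3:1 ratio has 4 parts, so with N = 345 the expected counts are:
  round: 345 × 3/4 = 258.75
  wrinkled: 345 × 1/4 = 86.25
χ² = Σ (O − E)² / E
  round: (236 − 258.75)² / 258.75 = 2.0002
  wrinkled: (109 − 86.25)² / 86.25 = 6.0007
χ² = 2.0002 + 6.0007 = 8.0009 ≈ 8.001

8.001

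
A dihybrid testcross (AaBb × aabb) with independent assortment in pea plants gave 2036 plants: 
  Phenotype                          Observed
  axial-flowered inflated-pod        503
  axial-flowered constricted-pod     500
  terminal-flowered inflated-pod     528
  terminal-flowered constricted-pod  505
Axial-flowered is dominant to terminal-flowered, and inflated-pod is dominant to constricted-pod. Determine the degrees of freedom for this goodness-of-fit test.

A dihybrid testcross with independent assortment gives a 1:1:1:1 ratio.
A goodness-of-fit test with 4 phenotype classes has df = 4 − 1 = 3.

3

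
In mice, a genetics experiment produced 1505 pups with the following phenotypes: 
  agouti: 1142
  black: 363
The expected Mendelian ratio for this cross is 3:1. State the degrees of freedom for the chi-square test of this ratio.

A goodness-of-fit test with 2 phenotype classes has df = 2 − 1 = 1.

1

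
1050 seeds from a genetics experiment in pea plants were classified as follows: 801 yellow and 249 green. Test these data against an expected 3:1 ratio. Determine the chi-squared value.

0.926

Under the 3:1 hypothesis (Σ ratio = 4, N = 1050):
  yellow: 1050 × 3/4 = 787.5
  green: 1050 × 1/4 = 262.5
χ² = Σ (O − E)² / E
  yellow: (801 − 787.5)² / 787.5 = 0.2314
  green: (249 − 262.5)² / 262.5 = 0.6943
χ² = 0.2314 + 0.6943 = 0.9257 ≈ 0.926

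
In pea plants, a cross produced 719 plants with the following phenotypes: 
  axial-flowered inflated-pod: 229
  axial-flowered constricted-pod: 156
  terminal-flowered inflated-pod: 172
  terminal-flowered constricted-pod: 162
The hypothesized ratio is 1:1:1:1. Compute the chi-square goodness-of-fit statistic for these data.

18.719

Expected counts for N = 719 under a 1:1:1:1 ratio (total parts = 4):
  axial-flowered inflated-pod: 719 × 1/4 = 179.75
  axial-flowered constricted-pod: 719 × 1/4 = 179.75
  terminal-flowered inflated-pod: 719 × 1/4 = 179.75
  terminal-flowered constricted-pod: 719 × 1/4 = 179.75
χ² = Σ (O − E)² / E
  axial-flowered inflated-pod: (229 − 179.75)² / 179.75 = 13.4941
  axial-flowered constricted-pod: (156 − 179.75)² / 179.75 = 3.1380
  terminal-flowered inflated-pod: (172 − 179.75)² / 179.75 = 0.3341
  terminal-flowered constricted-pod: (162 − 179.75)² / 179.75 = 1.7528
χ² = 13.4941 + 3.1380 + 0.3341 + 1.7528 = 18.719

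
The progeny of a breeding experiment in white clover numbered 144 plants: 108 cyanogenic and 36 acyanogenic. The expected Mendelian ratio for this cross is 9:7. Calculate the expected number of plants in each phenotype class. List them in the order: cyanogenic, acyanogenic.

Under the 9:7 hypothesis (Σ ratio = 16, N = 144):
  cyanogenic: 144 × 9/16 = 81
  acyanogenic: 144 × 7/16 = 63

81, 63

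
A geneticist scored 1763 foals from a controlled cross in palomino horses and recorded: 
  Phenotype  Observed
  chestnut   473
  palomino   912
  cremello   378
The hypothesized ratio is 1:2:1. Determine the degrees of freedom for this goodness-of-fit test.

A goodness-of-fit test with 3 phenotype classes has df = 3 − 1 = 2.

2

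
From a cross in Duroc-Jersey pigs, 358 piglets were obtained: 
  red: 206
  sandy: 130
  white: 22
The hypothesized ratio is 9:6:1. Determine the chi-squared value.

0.247

Total ratio parts = 16. Expected numbers out of 358:
  red: 358 × 9/16 = 201.375
  sandy: 358 × 6/16 = 134.25
  white: 358 × 1/16 = 22.375
χ² = Σ (O − E)² / E
  red: (206 − 201.375)² / 201.375 = 0.1062
  sandy: (130 − 134.25)² / 134.25 = 0.1345
  white: (22 − 22.375)² / 22.375 = 0.0063
χ² = 0.1062 + 0.1345 + 0.0063 = 0.247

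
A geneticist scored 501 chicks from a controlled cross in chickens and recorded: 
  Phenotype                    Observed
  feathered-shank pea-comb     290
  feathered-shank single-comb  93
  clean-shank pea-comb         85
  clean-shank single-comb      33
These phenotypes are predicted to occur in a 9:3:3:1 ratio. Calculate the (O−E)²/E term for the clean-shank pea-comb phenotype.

The 9:3:3:1 ratio has 16 parts, so with N = 501 the expected counts are:
  feathered-shank pea-comb: 501 × 9/16 = 281.8125
  feathered-shank single-comb: 501 × 3/16 = 93.9375
  clean-shank pea-comb: 501 × 3/16 = 93.9375
  clean-shank single-comb: 501 × 1/16 = 31.3125
Contribution of clean-shank pea-comb: (85 − 93.9375)² / 93.9375 = 0.8503

0.850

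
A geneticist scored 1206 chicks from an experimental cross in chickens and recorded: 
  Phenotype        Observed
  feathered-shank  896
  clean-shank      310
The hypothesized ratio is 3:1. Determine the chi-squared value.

Under the 3:1 hypothesis (Σ ratio = 4, N = 1206):
  feathered-shank: 1206 × 3/4 = 904.5
  clean-shank: 1206 × 1/4 = 301.5
χ² = Σ (O − E)² / E
  feathered-shank: (896 − 904.5)² / 904.5 = 0.0799
  clean-shank: (310 − 301.5)² / 301.5 = 0.2396
χ² = 0.0799 + 0.2396 = 0.3195 ≈ 0.320

0.320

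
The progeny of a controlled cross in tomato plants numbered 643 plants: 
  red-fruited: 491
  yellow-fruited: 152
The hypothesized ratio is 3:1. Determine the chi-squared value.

Under the 3:1 hypothesis (Σ ratio = 4, N = 643):
  red-fruited: 643 × 3/4 = 482.25
  yellow-fruited: 643 × 1/4 = 160.75
χ² = Σ (O − E)² / E
  red-fruited: (491 − 482.25)² / 482.25 = 0.1588
  yellow-fruited: (152 − 160.75)² / 160.75 = 0.4763
χ² = 0.1588 + 0.4763 = 0.6351 ≈ 0.635

0.635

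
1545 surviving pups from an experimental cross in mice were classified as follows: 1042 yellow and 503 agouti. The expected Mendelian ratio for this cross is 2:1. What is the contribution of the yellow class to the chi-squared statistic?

0.140

Under the 2:1 hypothesis (Σ ratio = 3, N = 1545):
  yellow: 1545 × 2/3 = 1030
  agouti: 1545 × 1/3 = 515
Contribution of yellow: (1042 − 1030)² / 1030 = 0.1398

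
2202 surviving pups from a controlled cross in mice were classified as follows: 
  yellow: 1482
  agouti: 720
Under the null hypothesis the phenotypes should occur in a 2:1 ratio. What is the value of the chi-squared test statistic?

Expected counts for N = 2202 under a 2:1 ratio (total parts = 3):
  yellow: 2202 × 2/3 = 1468
  agouti: 2202 × 1/3 = 734
χ² = Σ (O − E)² / E
  yellow: (1482 − 1468)² / 1468 = 0.1335
  agouti: (720 − 734)² / 734 = 0.2670
χ² = 0.1335 + 0.2670 = 0.4005 ≈ 0.401

0.401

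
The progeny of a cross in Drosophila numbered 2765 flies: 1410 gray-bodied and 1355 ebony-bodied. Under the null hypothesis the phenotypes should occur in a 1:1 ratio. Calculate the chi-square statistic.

1.094

Expected counts for N = 2765 under a 1:1 ratio (total parts = 2):
  gray-bodied: 2765 × 1/2 = 1382.5
  ebony-bodied: 2765 × 1/2 = 1382.5
χ² = Σ (O − E)² / E
  gray-bodied: (1410 − 1382.5)² / 1382.5 = 0.5470
  ebony-bodied: (1355 − 1382.5)² / 1382.5 = 0.5470
χ² = 0.5470 + 0.5470 = 1.094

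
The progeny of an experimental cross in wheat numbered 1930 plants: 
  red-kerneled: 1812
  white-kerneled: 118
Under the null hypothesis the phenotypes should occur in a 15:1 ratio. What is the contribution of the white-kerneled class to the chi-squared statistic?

The 15:1 ratio has 16 parts, so with N = 1930 the expected counts are:
  red-kerneled: 1930 × 15/16 = 1809.375
  white-kerneled: 1930 × 1/16 = 120.625
Contribution of white-kerneled: (118 − 120.625)² / 120.625 = 0.0571

0.057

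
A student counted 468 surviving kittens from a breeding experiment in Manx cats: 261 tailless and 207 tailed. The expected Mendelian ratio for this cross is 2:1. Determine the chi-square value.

Under the 2:1 hypothesis (Σ ratio = 3, N = 468):
  tailless: 468 × 2/3 = 312
  tailed: 468 × 1/3 = 156
χ² = Σ (O − E)² / E
  tailless: (261 − 312)² / 312 = 8.3365
  tailed: (207 − 156)² / 156 = 16.6731
χ² = 8.3365 + 16.6731 = 25.0096 ≈ 25.010

25.010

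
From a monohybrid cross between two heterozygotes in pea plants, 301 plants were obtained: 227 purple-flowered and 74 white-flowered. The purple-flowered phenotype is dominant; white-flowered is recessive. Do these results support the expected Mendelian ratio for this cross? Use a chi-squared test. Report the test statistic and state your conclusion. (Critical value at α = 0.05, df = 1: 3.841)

0.028; consistent

For a monohybrid cross between heterozygotes with complete dominance, the expected phenotypic ratio is 3:1.
Total ratio parts = 4. Expected numbers out of 301:
  purple-flowered: 301 × 3/4 = 225.75
  white-flowered: 301 × 1/4 = 75.25
χ² = Σ (O − E)² / E
  purple-flowered: (227 − 225.75)² / 225.75 = 0.0069
  white-flowered: (74 − 75.25)² / 75.25 = 0.0208
χ² = 0.0069 + 0.0208 = 0.0277 ≈ 0.028
Degrees of freedom = 2 − 1 = 1; critical value at α = 0.05 is 3.841.
Since 0.028 < 3.841, we fail to reject the null hypothesis — the data are consistent with the 3:1 ratio.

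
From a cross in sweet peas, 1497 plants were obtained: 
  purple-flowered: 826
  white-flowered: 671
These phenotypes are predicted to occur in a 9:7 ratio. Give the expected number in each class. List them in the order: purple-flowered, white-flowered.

842.0625, 654.9375

Expected counts for N = 1497 under a 9:7 ratio (total parts = 16):
  purple-flowered: 1497 × 9/16 = 842.0625
  white-flowered: 1497 × 7/16 = 654.9375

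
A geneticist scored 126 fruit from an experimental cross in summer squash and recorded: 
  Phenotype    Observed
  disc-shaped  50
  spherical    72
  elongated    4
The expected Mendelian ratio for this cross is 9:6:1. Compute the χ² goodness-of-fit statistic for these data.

21.019

Under the 9:6:1 hypothesis (Σ ratio = 16, N = 126):
  disc-shaped: 126 × 9/16 = 70.875
  spherical: 126 × 6/16 = 47.25
  elongated: 126 × 1/16 = 7.875
χ² = Σ (O − E)² / E
  disc-shaped: (50 − 70.875)² / 70.875 = 6.1484
  spherical: (72 − 47.25)² / 47.25 = 12.9643
  elongated: (4 − 7.875)² / 7.875 = 1.9067
χ² = 6.1484 + 12.9643 + 1.9067 = 21.0194 ≈ 21.019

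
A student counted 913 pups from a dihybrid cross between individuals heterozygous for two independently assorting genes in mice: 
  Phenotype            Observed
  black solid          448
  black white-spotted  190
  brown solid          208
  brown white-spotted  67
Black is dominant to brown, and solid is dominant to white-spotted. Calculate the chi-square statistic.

20.084

A dihybrid F₂ with independent assortment and complete dominance at both loci gives a 9:3:3:1 phenotypic ratio.
Expected counts for N = 913 under a 9:3:3:1 ratio (total parts = 16):
  black solid: 913 × 9/16 = 513.5625
  black white-spotted: 913 × 3/16 = 171.1875
  brown solid: 913 × 3/16 = 171.1875
  brown white-spotted: 913 × 1/16 = 57.0625
χ² = Σ (O − E)² / E
  black solid: (448 − 513.5625)² / 513.5625 = 8.3699
  black white-spotted: (190 − 171.1875)² / 171.1875 = 2.0674
  brown solid: (208 − 171.1875)² / 171.1875 = 7.9162
  brown white-spotted: (67 − 57.0625)² / 57.0625 = 1.7306
χ² = 8.3699 + 2.0674 + 7.9162 + 1.7306 = 20.0841 ≈ 20.084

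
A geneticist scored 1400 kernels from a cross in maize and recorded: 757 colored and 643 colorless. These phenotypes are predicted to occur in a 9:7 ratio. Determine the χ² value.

Total ratio parts = 16. Expected numbers out of 1400:
  colored: 1400 × 9/16 = 787.5
  colorless: 1400 × 7/16 = 612.5
χ² = Σ (O − E)² / E
  colored: (757 − 787.5)² / 787.5 = 1.1813
  colorless: (643 − 612.5)² / 612.5 = 1.5188
χ² = 1.1813 + 1.5188 = 2.7001 ≈ 2.700

2.700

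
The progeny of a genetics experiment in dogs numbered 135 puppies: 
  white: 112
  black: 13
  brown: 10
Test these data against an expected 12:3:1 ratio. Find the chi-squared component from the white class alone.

The 12:3:1 ratio has 16 parts, so with N = 135 the expected counts are:
  white: 135 × 12/16 = 101.25
  black: 135 × 3/16 = 25.3125
  brown: 135 × 1/16 = 8.4375
Contribution of white: (112 − 101.25)² / 101.25 = 1.1414

1.141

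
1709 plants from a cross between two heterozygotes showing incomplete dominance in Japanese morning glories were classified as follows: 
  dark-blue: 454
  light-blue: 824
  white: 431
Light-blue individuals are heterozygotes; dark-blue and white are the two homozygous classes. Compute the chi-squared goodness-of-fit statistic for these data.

With incomplete dominance, a heterozygote × heterozygote cross gives a 1:2:1 phenotypic ratio.
Total ratio parts = 4. Expected numbers out of 1709:
  dark-blue: 1709 × 1/4 = 427.25
  light-blue: 1709 × 2/4 = 854.5
  white: 1709 × 1/4 = 427.25
χ² = Σ (O − E)² / E
  dark-blue: (454 − 427.25)² / 427.25 = 1.6748
  light-blue: (824 − 854.5)² / 854.5 = 1.0886
  white: (431 − 427.25)² / 427.25 = 0.0329
χ² = 1.6748 + 1.0886 + 0.0329 = 2.7963 ≈ 2.796

2.796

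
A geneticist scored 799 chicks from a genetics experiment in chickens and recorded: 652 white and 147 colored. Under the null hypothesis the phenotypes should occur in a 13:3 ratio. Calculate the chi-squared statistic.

0.065

Expected counts for N = 799 under a 13:3 ratio (total parts = 16):
  white: 799 × 13/16 = 649.1875
  colored: 799 × 3/16 = 149.8125
χ² = Σ (O − E)² / E
  white: (652 − 649.1875)² / 649.1875 = 0.0122
  colored: (147 − 149.8125)² / 149.8125 = 0.0528
χ² = 0.0122 + 0.0528 = 0.065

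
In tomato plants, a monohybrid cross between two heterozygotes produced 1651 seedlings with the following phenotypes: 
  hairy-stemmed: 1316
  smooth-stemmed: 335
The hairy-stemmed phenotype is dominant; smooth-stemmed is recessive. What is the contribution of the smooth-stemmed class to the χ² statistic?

For a monohybrid cross between heterozygotes with complete dominance, the expected phenotypic ratio is 3:1.
The 3:1 ratio has 4 parts, so with N = 1651 the expected counts are:
  hairy-stemmed: 1651 × 3/4 = 1238.25
  smooth-stemmed: 1651 × 1/4 = 412.75
Contribution of smooth-stemmed: (335 − 412.75)² / 412.75 = 14.6458

14.646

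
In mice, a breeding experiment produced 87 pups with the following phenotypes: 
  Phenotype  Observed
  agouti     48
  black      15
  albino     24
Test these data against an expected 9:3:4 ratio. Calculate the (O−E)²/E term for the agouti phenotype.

Under the 9:3:4 hypothesis (Σ ratio = 16, N = 87):
  agouti: 87 × 9/16 = 48.9375
  black: 87 × 3/16 = 16.3125
  albino: 87 × 4/16 = 21.75
Contribution of agouti: (48 − 48.9375)² / 48.9375 = 0.0180

0.018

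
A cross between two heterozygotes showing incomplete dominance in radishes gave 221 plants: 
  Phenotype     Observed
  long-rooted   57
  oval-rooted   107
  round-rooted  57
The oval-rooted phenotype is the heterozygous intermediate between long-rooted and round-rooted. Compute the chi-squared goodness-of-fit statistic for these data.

With incomplete dominance, a heterozygote × heterozygote cross gives a 1:2:1 phenotypic ratio.
Expected counts for N = 221 under a 1:2:1 ratio (total parts = 4):
  long-rooted: 221 × 1/4 = 55.25
  oval-rooted: 221 × 2/4 = 110.5
  round-rooted: 221 × 1/4 = 55.25
χ² = Σ (O − E)² / E
  long-rooted: (57 − 55.25)² / 55.25 = 0.0554
  oval-rooted: (107 − 110.5)² / 110.5 = 0.1109
  round-rooted: (57 − 55.25)² / 55.25 = 0.0554
χ² = 0.0554 + 0.1109 + 0.0554 = 0.2217 ≈ 0.222

0.222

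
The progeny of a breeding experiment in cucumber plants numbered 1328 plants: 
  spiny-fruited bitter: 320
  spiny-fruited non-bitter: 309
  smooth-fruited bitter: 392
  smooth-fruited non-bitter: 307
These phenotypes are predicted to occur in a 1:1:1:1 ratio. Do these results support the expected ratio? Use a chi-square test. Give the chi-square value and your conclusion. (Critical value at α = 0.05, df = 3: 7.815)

14.753; not consistent

Under the 1:1:1:1 hypothesis (Σ ratio = 4, N = 1328):
  spiny-fruited bitter: 1328 × 1/4 = 332
  spiny-fruited non-bitter: 1328 × 1/4 = 332
  smooth-fruited bitter: 1328 × 1/4 = 332
  smooth-fruited non-bitter: 1328 × 1/4 = 332
χ² = Σ (O − E)² / E
  spiny-fruited bitter: (320 − 332)² / 332 = 0.4337
  spiny-fruited non-bitter: (309 − 332)² / 332 = 1.5934
  smooth-fruited bitter: (392 − 332)² / 332 = 10.8434
  smooth-fruited non-bitter: (307 − 332)² / 332 = 1.8825
χ² = 0.4337 + 1.5934 + 10.8434 + 1.8825 = 14.753
Degrees of freedom = 4 − 1 = 3; critical value at α = 0.05 is 7.815.
Since 14.753 > 7.815, we reject the null hypothesis — the data do not fit the 1:1:1:1 ratio.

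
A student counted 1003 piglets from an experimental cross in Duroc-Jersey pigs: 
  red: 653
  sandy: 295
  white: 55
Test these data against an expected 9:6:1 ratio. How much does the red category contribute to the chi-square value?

Under the 9:6:1 hypothesis (Σ ratio = 16, N = 1003):
  red: 1003 × 9/16 = 564.1875
  sandy: 1003 × 6/16 = 376.125
  white: 1003 × 1/16 = 62.6875
Contribution of red: (653 − 564.1875)² / 564.1875 = 13.9806

13.981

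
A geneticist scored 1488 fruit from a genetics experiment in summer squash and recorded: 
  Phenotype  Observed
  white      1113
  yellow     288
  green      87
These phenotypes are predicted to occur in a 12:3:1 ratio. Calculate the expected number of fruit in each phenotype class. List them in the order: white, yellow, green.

1116, 279, 93

Expected counts for N = 1488 under a 12:3:1 ratio (total parts = 16):
  white: 1488 × 12/16 = 1116
  yellow: 1488 × 3/16 = 279
  green: 1488 × 1/16 = 93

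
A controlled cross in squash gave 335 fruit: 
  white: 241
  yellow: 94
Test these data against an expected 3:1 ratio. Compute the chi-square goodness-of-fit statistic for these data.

The 3:1 ratio has 4 parts, so with N = 335 the expected counts are:
  white: 335 × 3/4 = 251.25
  yellow: 335 × 1/4 = 83.75
χ² = Σ (O − E)² / E
  white: (241 − 251.25)² / 251.25 = 0.4182
  yellow: (94 − 83.75)² / 83.75 = 1.2545
χ² = 0.4182 + 1.2545 = 1.6727 ≈ 1.673

1.673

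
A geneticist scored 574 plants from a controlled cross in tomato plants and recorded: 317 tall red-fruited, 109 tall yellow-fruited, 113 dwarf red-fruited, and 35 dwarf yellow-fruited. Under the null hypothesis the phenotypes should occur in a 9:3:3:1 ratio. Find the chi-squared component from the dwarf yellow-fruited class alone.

0.021

Under the 9:3:3:1 hypothesis (Σ ratio = 16, N = 574):
  tall red-fruited: 574 × 9/16 = 322.875
  tall yellow-fruited: 574 × 3/16 = 107.625
  dwarf red-fruited: 574 × 3/16 = 107.625
  dwarf yellow-fruited: 574 × 1/16 = 35.875
Contribution of dwarf yellow-fruited: (35 − 35.875)² / 35.875 = 0.0213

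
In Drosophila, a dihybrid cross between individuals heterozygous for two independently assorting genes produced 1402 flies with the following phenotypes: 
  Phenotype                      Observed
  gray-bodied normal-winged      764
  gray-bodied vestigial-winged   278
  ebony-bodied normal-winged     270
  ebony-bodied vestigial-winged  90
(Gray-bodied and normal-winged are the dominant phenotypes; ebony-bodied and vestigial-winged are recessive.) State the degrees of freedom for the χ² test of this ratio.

A dihybrid F₂ with independent assortment and complete dominance at both loci gives a 9:3:3:1 phenotypic ratio.
A goodness-of-fit test with 4 phenotype classes has df = 4 − 1 = 3.

3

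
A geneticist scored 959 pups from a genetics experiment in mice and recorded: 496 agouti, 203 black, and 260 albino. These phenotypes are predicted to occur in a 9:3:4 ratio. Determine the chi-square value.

8.198

Total ratio parts = 16. Expected numbers out of 959:
  agouti: 959 × 9/16 = 539.4375
  black: 959 × 3/16 = 179.8125
  albino: 959 × 4/16 = 239.75
χ² = Σ (O − E)² / E
  agouti: (496 − 539.4375)² / 539.4375 = 3.4977
  black: (203 − 179.8125)² / 179.8125 = 2.9901
  albino: (260 − 239.75)² / 239.75 = 1.7104
χ² = 3.4977 + 2.9901 + 1.7104 = 8.1982 ≈ 8.198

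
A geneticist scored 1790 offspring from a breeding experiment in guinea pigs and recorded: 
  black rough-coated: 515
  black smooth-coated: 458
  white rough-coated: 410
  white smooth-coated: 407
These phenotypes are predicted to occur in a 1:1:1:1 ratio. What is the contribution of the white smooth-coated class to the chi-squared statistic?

Total ratio parts = 4. Expected numbers out of 1790:
  black rough-coated: 1790 × 1/4 = 447.5
  black smooth-coated: 1790 × 1/4 = 447.5
  white rough-coated: 1790 × 1/4 = 447.5
  white smooth-coated: 1790 × 1/4 = 447.5
Contribution of white smooth-coated: (407 − 447.5)² / 447.5 = 3.6654

3.665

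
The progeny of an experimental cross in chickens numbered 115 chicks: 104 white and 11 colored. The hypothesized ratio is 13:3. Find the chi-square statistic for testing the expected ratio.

Under the 13:3 hypothesis (Σ ratio = 16, N = 115):
  white: 115 × 13/16 = 93.4375
  colored: 115 × 3/16 = 21.5625
χ² = Σ (O − E)² / E
  white: (104 − 93.4375)² / 93.4375 = 1.1940
  colored: (11 − 21.5625)² / 21.5625 = 5.1741
χ² = 1.1940 + 5.1741 = 6.3681 ≈ 6.368

6.368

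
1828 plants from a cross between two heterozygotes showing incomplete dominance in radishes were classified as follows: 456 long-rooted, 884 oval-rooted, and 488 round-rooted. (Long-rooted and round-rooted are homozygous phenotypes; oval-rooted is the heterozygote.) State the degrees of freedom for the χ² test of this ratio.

2

With incomplete dominance, a heterozygote × heterozygote cross gives a 1:2:1 phenotypic ratio.
A goodness-of-fit test with 3 phenotype classes has df = 3 − 1 = 2.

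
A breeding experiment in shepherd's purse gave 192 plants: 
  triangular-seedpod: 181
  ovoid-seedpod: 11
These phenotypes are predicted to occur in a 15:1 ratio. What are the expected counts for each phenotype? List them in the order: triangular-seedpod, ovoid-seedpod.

The 15:1 ratio has 16 parts, so with N = 192 the expected counts are:
  triangular-seedpod: 192 × 15/16 = 180
  ovoid-seedpod: 192 × 1/16 = 12

180, 12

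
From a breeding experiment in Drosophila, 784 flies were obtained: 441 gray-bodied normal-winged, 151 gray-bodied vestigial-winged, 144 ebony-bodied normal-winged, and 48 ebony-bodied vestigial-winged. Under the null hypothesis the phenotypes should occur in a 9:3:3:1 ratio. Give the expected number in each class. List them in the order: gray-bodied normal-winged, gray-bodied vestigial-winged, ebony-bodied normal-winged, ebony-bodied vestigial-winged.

Under the 9:3:3:1 hypothesis (Σ ratio = 16, N = 784):
  gray-bodied normal-winged: 784 × 9/16 = 441
  gray-bodied vestigial-winged: 784 × 3/16 = 147
  ebony-bodied normal-winged: 784 × 3/16 = 147
  ebony-bodied vestigial-winged: 784 × 1/16 = 49

441, 147, 147, 49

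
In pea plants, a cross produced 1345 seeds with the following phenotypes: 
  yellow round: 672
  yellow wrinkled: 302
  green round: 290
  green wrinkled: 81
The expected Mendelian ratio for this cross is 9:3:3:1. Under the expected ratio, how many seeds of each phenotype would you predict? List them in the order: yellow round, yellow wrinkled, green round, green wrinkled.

Under the 9:3:3:1 hypothesis (Σ ratio = 16, N = 1345):
  yellow round: 1345 × 9/16 = 756.5625
  yellow wrinkled: 1345 × 3/16 = 252.1875
  green round: 1345 × 3/16 = 252.1875
  green wrinkled: 1345 × 1/16 = 84.0625

756.5625, 252.1875, 252.1875, 84.0625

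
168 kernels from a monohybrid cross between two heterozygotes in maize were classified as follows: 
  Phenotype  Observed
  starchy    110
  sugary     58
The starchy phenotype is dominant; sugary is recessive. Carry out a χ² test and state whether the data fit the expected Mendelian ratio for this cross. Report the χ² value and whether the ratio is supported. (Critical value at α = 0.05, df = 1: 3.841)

For a monohybrid cross between heterozygotes with complete dominance, the expected phenotypic ratio is 3:1.
The 3:1 ratio has 4 parts, so with N = 168 the expected counts are:
  starchy: 168 × 3/4 = 126
  sugary: 168 × 1/4 = 42
χ² = Σ (O − E)² / E
  starchy: (110 − 126)² / 126 = 2.0317
  sugary: (58 − 42)² / 42 = 6.0952
χ² = 2.0317 + 6.0952 = 8.1269 ≈ 8.127
Degrees of freedom = 2 − 1 = 1; critical value at α = 0.05 is 3.841.
Since 8.127 > 3.841, we reject the null hypothesis — the data do not fit the 3:1 ratio.

8.127; not consistent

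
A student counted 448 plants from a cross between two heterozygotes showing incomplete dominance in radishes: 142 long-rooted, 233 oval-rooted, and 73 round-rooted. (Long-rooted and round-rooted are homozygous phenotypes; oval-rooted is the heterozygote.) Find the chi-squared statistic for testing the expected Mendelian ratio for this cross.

With incomplete dominance, a heterozygote × heterozygote cross gives a 1:2:1 phenotypic ratio.
Expected counts for N = 448 under a 1:2:1 ratio (total parts = 4):
  long-rooted: 448 × 1/4 = 112
  oval-rooted: 448 × 2/4 = 224
  round-rooted: 448 × 1/4 = 112
χ² = Σ (O − E)² / E
  long-rooted: (142 − 112)² / 112 = 8.0357
  oval-rooted: (233 − 224)² / 224 = 0.3616
  round-rooted: (73 − 112)² / 112 = 13.5804
χ² = 8.0357 + 0.3616 + 13.5804 = 21.9777 ≈ 21.978

21.978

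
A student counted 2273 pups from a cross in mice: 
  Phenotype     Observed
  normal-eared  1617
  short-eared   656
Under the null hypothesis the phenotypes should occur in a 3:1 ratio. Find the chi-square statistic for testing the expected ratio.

18.067

Expected counts for N = 2273 under a 3:1 ratio (total parts = 4):
  normal-eared: 2273 × 3/4 = 1704.75
  short-eared: 2273 × 1/4 = 568.25
χ² = Σ (O − E)² / E
  normal-eared: (1617 − 1704.75)² / 1704.75 = 4.5168
  short-eared: (656 − 568.25)² / 568.25 = 13.5505
χ² = 4.5168 + 13.5505 = 18.0673 ≈ 18.067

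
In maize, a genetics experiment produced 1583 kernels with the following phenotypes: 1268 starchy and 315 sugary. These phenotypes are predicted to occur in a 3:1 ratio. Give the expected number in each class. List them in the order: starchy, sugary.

Expected counts for N = 1583 under a 3:1 ratio (total parts = 4):
  starchy: 1583 × 3/4 = 1187.25
  sugary: 1583 × 1/4 = 395.75

1187.25, 395.75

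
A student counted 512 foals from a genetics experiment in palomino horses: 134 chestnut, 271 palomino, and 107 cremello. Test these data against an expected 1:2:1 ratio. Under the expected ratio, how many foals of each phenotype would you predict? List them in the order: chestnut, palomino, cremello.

128, 256, 128

Expected counts for N = 512 under a 1:2:1 ratio (total parts = 4):
  chestnut: 512 × 1/4 = 128
  palomino: 512 × 2/4 = 256
  cremello: 512 × 1/4 = 128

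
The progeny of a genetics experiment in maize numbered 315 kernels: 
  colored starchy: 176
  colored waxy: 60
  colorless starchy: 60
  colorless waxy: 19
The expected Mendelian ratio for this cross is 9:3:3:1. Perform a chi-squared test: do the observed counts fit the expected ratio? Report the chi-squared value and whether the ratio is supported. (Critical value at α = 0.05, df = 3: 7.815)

Total ratio parts = 16. Expected numbers out of 315:
  colored starchy: 315 × 9/16 = 177.1875
  colored waxy: 315 × 3/16 = 59.0625
  colorless starchy: 315 × 3/16 = 59.0625
  colorless waxy: 315 × 1/16 = 19.6875
χ² = Σ (O − E)² / E
  colored starchy: (176 − 177.1875)² / 177.1875 = 0.0080
  colored waxy: (60 − 59.0625)² / 59.0625 = 0.0149
  colorless starchy: (60 − 59.0625)² / 59.0625 = 0.0149
  colorless waxy: (19 − 19.6875)² / 19.6875 = 0.0240
χ² = 0.0080 + 0.0149 + 0.0149 + 0.0240 = 0.0618 ≈ 0.062
Degrees of freedom = 4 − 1 = 3; critical value at α = 0.05 is 7.815.
Since 0.062 < 7.815, we fail to reject the null hypothesis — the data are consistent with the 9:3:3:1 ratio.

0.062; consistent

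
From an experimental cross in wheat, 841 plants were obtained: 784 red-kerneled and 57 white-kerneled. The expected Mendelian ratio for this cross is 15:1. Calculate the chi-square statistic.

Expected counts for N = 841 under a 15:1 ratio (total parts = 16):
  red-kerneled: 841 × 15/16 = 788.4375
  white-kerneled: 841 × 1/16 = 52.5625
χ² = Σ (O − E)² / E
  red-kerneled: (784 − 788.4375)² / 788.4375 = 0.0250
  white-kerneled: (57 − 52.5625)² / 52.5625 = 0.3746
χ² = 0.0250 + 0.3746 = 0.3996 ≈ 0.400

0.400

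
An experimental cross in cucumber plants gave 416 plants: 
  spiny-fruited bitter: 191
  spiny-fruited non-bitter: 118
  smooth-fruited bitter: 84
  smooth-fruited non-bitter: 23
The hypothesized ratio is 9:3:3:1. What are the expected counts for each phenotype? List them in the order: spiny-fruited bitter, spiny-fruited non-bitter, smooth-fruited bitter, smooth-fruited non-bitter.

Total ratio parts = 16. Expected numbers out of 416:
  spiny-fruited bitter: 416 × 9/16 = 234
  spiny-fruited non-bitter: 416 × 3/16 = 78
  smooth-fruited bitter: 416 × 3/16 = 78
  smooth-fruited non-bitter: 416 × 1/16 = 26

234, 78, 78, 26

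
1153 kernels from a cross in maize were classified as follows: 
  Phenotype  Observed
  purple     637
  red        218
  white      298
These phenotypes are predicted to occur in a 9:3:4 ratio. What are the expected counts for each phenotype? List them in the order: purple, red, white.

648.5625, 216.1875, 288.25

The 9:3:4 ratio has 16 parts, so with N = 1153 the expected counts are:
  purple: 1153 × 9/16 = 648.5625
  red: 1153 × 3/16 = 216.1875
  white: 1153 × 4/16 = 288.25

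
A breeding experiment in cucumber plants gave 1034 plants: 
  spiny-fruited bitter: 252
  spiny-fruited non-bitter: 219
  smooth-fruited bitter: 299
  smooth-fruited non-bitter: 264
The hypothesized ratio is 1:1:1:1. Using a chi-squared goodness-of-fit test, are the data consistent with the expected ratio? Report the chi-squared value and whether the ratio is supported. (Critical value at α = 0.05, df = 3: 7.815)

12.662; not consistent

Total ratio parts = 4. Expected numbers out of 1034:
  spiny-fruited bitter: 1034 × 1/4 = 258.5
  spiny-fruited non-bitter: 1034 × 1/4 = 258.5
  smooth-fruited bitter: 1034 × 1/4 = 258.5
  smooth-fruited non-bitter: 1034 × 1/4 = 258.5
χ² = Σ (O − E)² / E
  spiny-fruited bitter: (252 − 258.5)² / 258.5 = 0.1634
  spiny-fruited non-bitter: (219 − 258.5)² / 258.5 = 6.0358
  smooth-fruited bitter: (299 − 258.5)² / 258.5 = 6.3453
  smooth-fruited non-bitter: (264 − 258.5)² / 258.5 = 0.1170
χ² = 0.1634 + 6.0358 + 6.3453 + 0.1170 = 12.6615 ≈ 12.662
Degrees of freedom = 4 − 1 = 3; critical value at α = 0.05 is 7.815.
Since 12.662 > 7.815, we reject the null hypothesis — the data do not fit the 1:1:1:1 ratio.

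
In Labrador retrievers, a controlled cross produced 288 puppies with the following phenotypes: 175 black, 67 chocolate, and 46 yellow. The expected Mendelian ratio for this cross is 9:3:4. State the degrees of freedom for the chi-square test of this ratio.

2

A goodness-of-fit test with 3 phenotype classes has df = 3 − 1 = 2.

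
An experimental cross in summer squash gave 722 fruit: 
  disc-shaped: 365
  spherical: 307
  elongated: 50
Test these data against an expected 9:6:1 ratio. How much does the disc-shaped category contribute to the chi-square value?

4.164

The 9:6:1 ratio has 16 parts, so with N = 722 the expected counts are:
  disc-shaped: 722 × 9/16 = 406.125
  spherical: 722 × 6/16 = 270.75
  elongated: 722 × 1/16 = 45.125
Contribution of disc-shaped: (365 − 406.125)² / 406.125 = 4.1644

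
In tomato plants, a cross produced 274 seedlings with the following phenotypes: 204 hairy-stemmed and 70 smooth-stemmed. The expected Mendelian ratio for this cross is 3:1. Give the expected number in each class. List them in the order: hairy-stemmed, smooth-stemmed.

205.5, 68.5

The 3:1 ratio has 4 parts, so with N = 274 the expected counts are:
  hairy-stemmed: 274 × 3/4 = 205.5
  smooth-stemmed: 274 × 1/4 = 68.5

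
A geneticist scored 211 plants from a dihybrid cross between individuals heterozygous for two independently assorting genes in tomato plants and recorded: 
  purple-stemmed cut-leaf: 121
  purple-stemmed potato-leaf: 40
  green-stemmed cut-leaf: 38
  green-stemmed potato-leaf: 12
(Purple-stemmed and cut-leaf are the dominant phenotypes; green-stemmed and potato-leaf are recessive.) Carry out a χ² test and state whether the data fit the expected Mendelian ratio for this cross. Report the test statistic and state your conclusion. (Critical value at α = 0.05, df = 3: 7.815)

0.219; consistent

A dihybrid F₂ with independent assortment and complete dominance at both loci gives a 9:3:3:1 phenotypic ratio.
The 9:3:3:1 ratio has 16 parts, so with N = 211 the expected counts are:
  purple-stemmed cut-leaf: 211 × 9/16 = 118.6875
  purple-stemmed potato-leaf: 211 × 3/16 = 39.5625
  green-stemmed cut-leaf: 211 × 3/16 = 39.5625
  green-stemmed potato-leaf: 211 × 1/16 = 13.1875
χ² = Σ (O − E)² / E
  purple-stemmed cut-leaf: (121 − 118.6875)² / 118.6875 = 0.0451
  purple-stemmed potato-leaf: (40 − 39.5625)² / 39.5625 = 0.0048
  green-stemmed cut-leaf: (38 − 39.5625)² / 39.5625 = 0.0617
  green-stemmed potato-leaf: (12 − 13.1875)² / 13.1875 = 0.1069
χ² = 0.0451 + 0.0048 + 0.0617 + 0.1069 = 0.2185 ≈ 0.219
Degrees of freedom = 4 − 1 = 3; critical value at α = 0.05 is 7.815.
Since 0.219 < 7.815, we fail to reject the null hypothesis — the data are consistent with the 9:3:3:1 ratio.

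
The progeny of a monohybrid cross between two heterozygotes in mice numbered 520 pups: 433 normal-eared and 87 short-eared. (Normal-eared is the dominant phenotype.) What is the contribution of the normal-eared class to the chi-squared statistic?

For a monohybrid cross between heterozygotes with complete dominance, the expected phenotypic ratio is 3:1.
Expected counts for N = 520 under a 3:1 ratio (total parts = 4):
  normal-eared: 520 × 3/4 = 390
  short-eared: 520 × 1/4 = 130
Contribution of normal-eared: (433 − 390)² / 390 = 4.7410

4.741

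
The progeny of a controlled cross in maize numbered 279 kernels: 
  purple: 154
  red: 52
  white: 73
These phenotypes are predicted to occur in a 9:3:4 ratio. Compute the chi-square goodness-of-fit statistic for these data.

0.208

The 9:3:4 ratio has 16 parts, so with N = 279 the expected counts are:
  purple: 279 × 9/16 = 156.9375
  red: 279 × 3/16 = 52.3125
  white: 279 × 4/16 = 69.75
χ² = Σ (O − E)² / E
  purple: (154 − 156.9375)² / 156.9375 = 0.0550
  red: (52 − 52.3125)² / 52.3125 = 0.0019
  white: (73 − 69.75)² / 69.75 = 0.1514
χ² = 0.0550 + 0.0019 + 0.1514 = 0.2083 ≈ 0.208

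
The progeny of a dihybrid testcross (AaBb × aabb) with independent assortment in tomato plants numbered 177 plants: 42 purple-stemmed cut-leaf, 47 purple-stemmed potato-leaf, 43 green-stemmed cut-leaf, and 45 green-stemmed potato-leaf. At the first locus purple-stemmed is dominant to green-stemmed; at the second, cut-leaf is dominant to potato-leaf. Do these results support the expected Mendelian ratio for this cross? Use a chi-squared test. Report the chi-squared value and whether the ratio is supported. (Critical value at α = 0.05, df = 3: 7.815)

0.333; consistent

A dihybrid testcross with independent assortment gives a 1:1:1:1 ratio.
Under the 1:1:1:1 hypothesis (Σ ratio = 4, N = 177):
  purple-stemmed cut-leaf: 177 × 1/4 = 44.25
  purple-stemmed potato-leaf: 177 × 1/4 = 44.25
  green-stemmed cut-leaf: 177 × 1/4 = 44.25
  green-stemmed potato-leaf: 177 × 1/4 = 44.25
χ² = Σ (O − E)² / E
  purple-stemmed cut-leaf: (42 − 44.25)² / 44.25 = 0.1144
  purple-stemmed potato-leaf: (47 − 44.25)² / 44.25 = 0.1709
  green-stemmed cut-leaf: (43 − 44.25)² / 44.25 = 0.0353
  green-stemmed potato-leaf: (45 − 44.25)² / 44.25 = 0.0127
χ² = 0.1144 + 0.1709 + 0.0353 + 0.0127 = 0.3333 ≈ 0.333
Degrees of freedom = 4 − 1 = 3; critical value at α = 0.05 is 7.815.
Since 0.333 < 7.815, we fail to reject the null hypothesis — the data are consistent with the 1:1:1:1 ratio.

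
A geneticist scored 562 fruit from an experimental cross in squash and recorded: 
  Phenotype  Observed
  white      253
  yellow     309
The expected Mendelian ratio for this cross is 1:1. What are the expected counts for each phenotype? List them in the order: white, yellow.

281, 281

Under the 1:1 hypothesis (Σ ratio = 2, N = 562):
  white: 562 × 1/2 = 281
  yellow: 562 × 1/2 = 281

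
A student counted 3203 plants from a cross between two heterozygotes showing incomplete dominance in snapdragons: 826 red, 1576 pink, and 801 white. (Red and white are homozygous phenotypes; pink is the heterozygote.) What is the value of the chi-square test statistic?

1.202

With incomplete dominance, a heterozygote × heterozygote cross gives a 1:2:1 phenotypic ratio.
Total ratio parts = 4. Expected numbers out of 3203:
  red: 3203 × 1/4 = 800.75
  pink: 3203 × 2/4 = 1601.5
  white: 3203 × 1/4 = 800.75
χ² = Σ (O − E)² / E
  red: (826 − 800.75)² / 800.75 = 0.7962
  pink: (1576 − 1601.5)² / 1601.5 = 0.4060
  white: (801 − 800.75)² / 800.75 = 0.0001
χ² = 0.7962 + 0.4060 + 0.0001 = 1.2023 ≈ 1.202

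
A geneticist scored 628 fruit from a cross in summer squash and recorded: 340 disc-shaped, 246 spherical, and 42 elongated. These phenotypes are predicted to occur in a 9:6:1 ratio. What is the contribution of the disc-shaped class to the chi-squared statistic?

The 9:6:1 ratio has 16 parts, so with N = 628 the expected counts are:
  disc-shaped: 628 × 9/16 = 353.25
  spherical: 628 × 6/16 = 235.5
  elongated: 628 × 1/16 = 39.25
Contribution of disc-shaped: (340 − 353.25)² / 353.25 = 0.4970

0.497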